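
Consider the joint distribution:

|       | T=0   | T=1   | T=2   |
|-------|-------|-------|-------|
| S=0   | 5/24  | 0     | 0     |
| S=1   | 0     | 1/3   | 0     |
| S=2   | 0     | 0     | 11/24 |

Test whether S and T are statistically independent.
Marginal P(S) (row sums):
  P(S=0) = 5/24 + 0 + 0 = 5/24
  P(S=1) = 0 + 1/3 + 0 = 1/3
  P(S=2) = 0 + 0 + 11/24 = 11/24
Marginal P(T) (column sums):
  P(T=0) = 5/24 + 0 + 0 = 5/24
  P(T=1) = 0 + 1/3 + 0 = 1/3
  P(T=2) = 0 + 0 + 11/24 = 11/24

S and T are independent iff P(S=i,T=j) = P(S=i)·P(T=j) for every cell.
  P(S=0)·P(T=0) = 5/24 × 5/24 = 25/576, but P(S=0,T=0) = 5/24 ✗

No, S and T are not independent. Quantitatively, I(S;T) > 0:

H(S) = -[(5/24)·log₂(5/24) + (1/3)·log₂(1/3) + (11/24)·log₂(11/24)]
  = 0.4715 + 0.5283 + 0.5159
  = 1.5157 bits
H(T) = -[(5/24)·log₂(5/24) + (1/3)·log₂(1/3) + (11/24)·log₂(11/24)]
  = 0.4715 + 0.5283 + 0.5159
  = 1.5157 bits
H(S,T) = -[(5/24)·log₂(5/24) + (1/3)·log₂(1/3) + (11/24)·log₂(11/24)]
  = 0.4715 + 0.5283 + 0.5159
  = 1.5157 bits
I(S;T) = H(S) + H(T) - H(S,T) = 1.5157 + 1.5157 - 1.5157 = 1.5157 bits > 0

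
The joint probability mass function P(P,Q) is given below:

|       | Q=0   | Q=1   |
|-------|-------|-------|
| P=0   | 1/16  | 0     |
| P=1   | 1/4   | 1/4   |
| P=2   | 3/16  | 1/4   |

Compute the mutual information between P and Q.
Marginal P(P) (row sums):
  P(P=0) = 1/16 + 0 = 1/16
  P(P=1) = 1/4 + 1/4 = 1/2
  P(P=2) = 3/16 + 1/4 = 7/16
Marginal P(Q) (column sums):
  P(Q=0) = 1/16 + 1/4 + 3/16 = 1/2
  P(Q=1) = 0 + 1/4 + 1/4 = 1/2

H(P) = -[(1/16)·log₂(1/16) + (1/2)·log₂(1/2) + (7/16)·log₂(7/16)]
  = 0.2500 + 0.5000 + 0.5218
  = 1.2718 bits
H(Q) = -[(1/2)·log₂(1/2) + (1/2)·log₂(1/2)]
  = 0.5000 + 0.5000
  = 1.0000 bits
H(P,Q) = -[(1/16)·log₂(1/16) + (1/4)·log₂(1/4) + (1/4)·log₂(1/4) + (3/16)·log₂(3/16) + (1/4)·log₂(1/4)]
  = 0.2500 + 0.5000 + 0.5000 + 0.4528 + 0.5000
  = 2.2028 bits

I(P;Q) = H(P) + H(Q) - H(P,Q)
  = 1.2718 + 1.0000 - 2.2028
  = 0.0690 bits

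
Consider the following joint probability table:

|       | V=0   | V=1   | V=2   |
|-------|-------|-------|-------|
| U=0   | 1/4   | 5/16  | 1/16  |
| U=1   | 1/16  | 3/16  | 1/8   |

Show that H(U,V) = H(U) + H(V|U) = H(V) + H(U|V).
Marginal P(U) (row sums):
  P(U=0) = 1/4 + 5/16 + 1/16 = 5/8
  P(U=1) = 1/16 + 3/16 + 1/8 = 3/8
Marginal P(V) (column sums):
  P(V=0) = 1/4 + 1/16 = 5/16
  P(V=1) = 5/16 + 3/16 = 1/2
  P(V=2) = 1/16 + 1/8 = 3/16

Decomposition 1: H(U) + H(V|U)
H(U) = -[(5/8)·log₂(5/8) + (3/8)·log₂(3/8)]
  = 0.4238 + 0.5306
  = 0.9544 bits
H(V|U) = -Σ P(U,V)·log₂ P(V|U), where P(V|U) = P(U,V) / P(U)
  (U=0,V=0): P(V|U) = (1/4)/(5/8) = 2/5;  -(1/4)·log₂(2/5) = 0.3305
  (U=0,V=1): P(V|U) = (5/16)/(5/8) = 1/2;  -(5/16)·log₂(1/2) = 0.3125
  (U=0,V=2): P(V|U) = (1/16)/(5/8) = 1/10;  -(1/16)·log₂(1/10) = 0.2076
  (U=1,V=0): P(V|U) = (1/16)/(3/8) = 1/6;  -(1/16)·log₂(1/6) = 0.1616
  (U=1,V=1): P(V|U) = (3/16)/(3/8) = 1/2;  -(3/16)·log₂(1/2) = 0.1875
  (U=1,V=2): P(V|U) = (1/8)/(3/8) = 1/3;  -(1/8)·log₂(1/3) = 0.1981
H(V|U) = 0.3305 + 0.3125 + 0.2076 + 0.1616 + 0.1875 + 0.1981
  = 1.3978 bits
H(U) + H(V|U) = 0.9544 + 1.3978 = 2.3522 bits

Decomposition 2: H(V) + H(U|V)
H(V) = -[(5/16)·log₂(5/16) + (1/2)·log₂(1/2) + (3/16)·log₂(3/16)]
  = 0.5244 + 0.5000 + 0.4528
  = 1.4772 bits
H(U|V) = -Σ P(U,V)·log₂ P(U|V), where P(U|V) = P(U,V) / P(V)
  (U=0,V=0): P(U|V) = (1/4)/(5/16) = 4/5;  -(1/4)·log₂(4/5) = 0.0805
  (U=0,V=1): P(U|V) = (5/16)/(1/2) = 5/8;  -(5/16)·log₂(5/8) = 0.2119
  (U=0,V=2): P(U|V) = (1/16)/(3/16) = 1/3;  -(1/16)·log₂(1/3) = 0.0991
  (U=1,V=0): P(U|V) = (1/16)/(5/16) = 1/5;  -(1/16)·log₂(1/5) = 0.1451
  (U=1,V=1): P(U|V) = (3/16)/(1/2) = 3/8;  -(3/16)·log₂(3/8) = 0.2653
  (U=1,V=2): P(U|V) = (1/8)/(3/16) = 2/3;  -(1/8)·log₂(2/3) = 0.0731
H(U|V) = 0.0805 + 0.2119 + 0.0991 + 0.1451 + 0.2653 + 0.0731
  = 0.8750 bits
H(V) + H(U|V) = 1.4772 + 0.8750 = 2.3522 bits

Direct computation of the joint entropy:
H(U,V) = -[(1/4)·log₂(1/4) + (5/16)·log₂(5/16) + (1/16)·log₂(1/16) + (1/16)·log₂(1/16) + (3/16)·log₂(3/16) + (1/8)·log₂(1/8)]
  = 0.5000 + 0.5244 + 0.2500 + 0.2500 + 0.4528 + 0.3750
  = 2.3522 bits

All three agree: H(U,V) = 2.3522 bits ✓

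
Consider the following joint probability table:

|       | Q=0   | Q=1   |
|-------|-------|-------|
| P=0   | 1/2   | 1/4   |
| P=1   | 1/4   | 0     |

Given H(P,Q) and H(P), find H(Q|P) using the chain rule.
From the chain rule: H(P,Q) = H(P) + H(Q|P)
Therefore: H(Q|P) = H(P,Q) - H(P)

H(P,Q) = -[(1/2)·log₂(1/2) + (1/4)·log₂(1/4) + (1/4)·log₂(1/4)]
  = 0.5000 + 0.5000 + 0.5000
  = 1.5000 bits
Marginal P(P) (row sums):
  P(P=0) = 1/2 + 1/4 = 3/4
  P(P=1) = 1/4 + 0 = 1/4
H(P) = -[(3/4)·log₂(3/4) + (1/4)·log₂(1/4)]
  = 0.3113 + 0.5000
  = 0.8113 bits

H(Q|P) = 1.5000 - 0.8113 = 0.6887 bits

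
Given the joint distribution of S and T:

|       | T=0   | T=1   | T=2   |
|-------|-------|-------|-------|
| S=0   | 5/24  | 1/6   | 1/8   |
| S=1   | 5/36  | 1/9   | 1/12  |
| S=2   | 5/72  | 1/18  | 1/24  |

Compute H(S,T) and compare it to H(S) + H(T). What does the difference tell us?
Marginal P(S) (row sums):
  P(S=0) = 5/24 + 1/6 + 1/8 = 1/2
  P(S=1) = 5/36 + 1/9 + 1/12 = 1/3
  P(S=2) = 5/72 + 1/18 + 1/24 = 1/6
Marginal P(T) (column sums):
  P(T=0) = 5/24 + 5/36 + 5/72 = 5/12
  P(T=1) = 1/6 + 1/9 + 1/18 = 1/3
  P(T=2) = 1/8 + 1/12 + 1/24 = 1/4

H(S,T) = -[(5/24)·log₂(5/24) + (1/6)·log₂(1/6) + (1/8)·log₂(1/8) + (5/36)·log₂(5/36) + (1/9)·log₂(1/9) + (1/12)·log₂(1/12) + (5/72)·log₂(5/72) + (1/18)·log₂(1/18) + (1/24)·log₂(1/24)]
  = 0.4715 + 0.4308 + 0.3750 + 0.3956 + 0.3522 + 0.2987 + 0.2672 + 0.2317 + 0.1910
  = 3.0137 bits
H(S) = -[(1/2)·log₂(1/2) + (1/3)·log₂(1/3) + (1/6)·log₂(1/6)]
  = 0.5000 + 0.5283 + 0.4308
  = 1.4591 bits
H(T) = -[(5/12)·log₂(5/12) + (1/3)·log₂(1/3) + (1/4)·log₂(1/4)]
  = 0.5263 + 0.5283 + 0.5000
  = 1.5546 bits

H(S) + H(T) = 1.4591 + 1.5546 = 3.0137 bits
Difference: H(S) + H(T) - H(S,T) = 3.0137 - 3.0137 = 0.0000 bits = I(S;T)

The difference is the mutual information; it is 0 here, so S and T are independent (the joint entropy equals the sum of the marginal entropies).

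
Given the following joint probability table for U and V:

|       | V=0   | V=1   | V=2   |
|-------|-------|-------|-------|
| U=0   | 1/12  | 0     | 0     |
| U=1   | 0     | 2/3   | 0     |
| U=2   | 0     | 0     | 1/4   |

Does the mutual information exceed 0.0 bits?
Marginal P(U) (row sums):
  P(U=0) = 1/12 + 0 + 0 = 1/12
  P(U=1) = 0 + 2/3 + 0 = 2/3
  P(U=2) = 0 + 0 + 1/4 = 1/4
Marginal P(V) (column sums):
  P(V=0) = 1/12 + 0 + 0 = 1/12
  P(V=1) = 0 + 2/3 + 0 = 2/3
  P(V=2) = 0 + 0 + 1/4 = 1/4

H(U) = -[(1/12)·log₂(1/12) + (2/3)·log₂(2/3) + (1/4)·log₂(1/4)]
  = 0.2987 + 0.3900 + 0.5000
  = 1.1887 bits
H(V) = -[(1/12)·log₂(1/12) + (2/3)·log₂(2/3) + (1/4)·log₂(1/4)]
  = 0.2987 + 0.3900 + 0.5000
  = 1.1887 bits
H(U,V) = -[(1/12)·log₂(1/12) + (2/3)·log₂(2/3) + (1/4)·log₂(1/4)]
  = 0.2987 + 0.3900 + 0.5000
  = 1.1887 bits

I(U;V) = H(U) + H(V) - H(U,V)
  = 1.1887 + 1.1887 - 1.1887
  = 1.1887 bits

Yes. I(U;V) = 1.1887 bits, which is > 0.0 bits.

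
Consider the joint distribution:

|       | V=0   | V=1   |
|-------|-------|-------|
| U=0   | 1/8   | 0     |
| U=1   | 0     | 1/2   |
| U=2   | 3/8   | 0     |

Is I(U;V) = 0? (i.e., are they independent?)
Marginal P(U) (row sums):
  P(U=0) = 1/8 + 0 = 1/8
  P(U=1) = 0 + 1/2 = 1/2
  P(U=2) = 3/8 + 0 = 3/8
Marginal P(V) (column sums):
  P(V=0) = 1/8 + 0 + 3/8 = 1/2
  P(V=1) = 0 + 1/2 + 0 = 1/2

U and V are independent iff P(U=i,V=j) = P(U=i)·P(V=j) for every cell.
  P(U=0)·P(V=0) = 1/8 × 1/2 = 1/16, but P(U=0,V=0) = 1/8 ✗

No, U and V are not independent. Quantitatively, I(U;V) > 0:

H(U) = -[(1/8)·log₂(1/8) + (1/2)·log₂(1/2) + (3/8)·log₂(3/8)]
  = 0.3750 + 0.5000 + 0.5306
  = 1.4056 bits
H(V) = -[(1/2)·log₂(1/2) + (1/2)·log₂(1/2)]
  = 0.5000 + 0.5000
  = 1.0000 bits
H(U,V) = -[(1/8)·log₂(1/8) + (1/2)·log₂(1/2) + (3/8)·log₂(3/8)]
  = 0.3750 + 0.5000 + 0.5306
  = 1.4056 bits
I(U;V) = H(U) + H(V) - H(U,V) = 1.4056 + 1.0000 - 1.4056 = 1.0000 bits > 0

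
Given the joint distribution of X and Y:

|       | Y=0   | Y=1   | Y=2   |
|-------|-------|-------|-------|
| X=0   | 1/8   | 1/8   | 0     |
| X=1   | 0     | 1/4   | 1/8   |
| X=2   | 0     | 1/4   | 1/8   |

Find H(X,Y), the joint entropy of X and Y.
H(X,Y) = -Σ P(X,Y) log₂ P(X,Y), summed over the non-zero cells:
H(X,Y) = -[(1/8)·log₂(1/8) + (1/8)·log₂(1/8) + (1/4)·log₂(1/4) + (1/8)·log₂(1/8) + (1/4)·log₂(1/4) + (1/8)·log₂(1/8)]
  = 0.3750 + 0.3750 + 0.5000 + 0.3750 + 0.5000 + 0.3750
  = 2.5000 bits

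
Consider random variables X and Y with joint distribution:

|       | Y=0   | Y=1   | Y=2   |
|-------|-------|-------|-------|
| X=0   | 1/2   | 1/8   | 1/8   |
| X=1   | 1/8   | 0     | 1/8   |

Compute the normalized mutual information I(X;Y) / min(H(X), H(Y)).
Marginal P(X) (row sums):
  P(X=0) = 1/2 + 1/8 + 1/8 = 3/4
  P(X=1) = 1/8 + 0 + 1/8 = 1/4
Marginal P(Y) (column sums):
  P(Y=0) = 1/2 + 1/8 = 5/8
  P(Y=1) = 1/8 + 0 = 1/8
  P(Y=2) = 1/8 + 1/8 = 1/4

H(X) = -[(3/4)·log₂(3/4) + (1/4)·log₂(1/4)]
  = 0.3113 + 0.5000
  = 0.8113 bits
H(Y) = -[(5/8)·log₂(5/8) + (1/8)·log₂(1/8) + (1/4)·log₂(1/4)]
  = 0.4238 + 0.3750 + 0.5000
  = 1.2988 bits
H(X,Y) = -[(1/2)·log₂(1/2) + (1/8)·log₂(1/8) + (1/8)·log₂(1/8) + (1/8)·log₂(1/8) + (1/8)·log₂(1/8)]
  = 0.5000 + 0.3750 + 0.3750 + 0.3750 + 0.3750
  = 2.0000 bits

I(X;Y) = H(X) + H(Y) - H(X,Y)
  = 0.8113 + 1.2988 - 2.0000
  = 0.1101 bits

min(H(X), H(Y)) = min(0.8113, 1.2988) = 0.8113 bits
Normalized MI = 0.1101 / 0.8113 = 0.1357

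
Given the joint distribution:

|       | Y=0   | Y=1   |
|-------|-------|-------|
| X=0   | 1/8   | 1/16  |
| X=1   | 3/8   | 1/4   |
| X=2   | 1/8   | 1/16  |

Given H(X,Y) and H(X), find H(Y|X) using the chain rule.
From the chain rule: H(X,Y) = H(X) + H(Y|X)
Therefore: H(Y|X) = H(X,Y) - H(X)

H(X,Y) = -[(1/8)·log₂(1/8) + (1/16)·log₂(1/16) + (3/8)·log₂(3/8) + (1/4)·log₂(1/4) + (1/8)·log₂(1/8) + (1/16)·log₂(1/16)]
  = 0.3750 + 0.2500 + 0.5306 + 0.5000 + 0.3750 + 0.2500
  = 2.2806 bits
Marginal P(X) (row sums):
  P(X=0) = 1/8 + 1/16 = 3/16
  P(X=1) = 3/8 + 1/4 = 5/8
  P(X=2) = 1/8 + 1/16 = 3/16
H(X) = -[(3/16)·log₂(3/16) + (5/8)·log₂(5/8) + (3/16)·log₂(3/16)]
  = 0.4528 + 0.4238 + 0.4528
  = 1.3294 bits

H(Y|X) = 2.2806 - 1.3294 = 0.9512 bits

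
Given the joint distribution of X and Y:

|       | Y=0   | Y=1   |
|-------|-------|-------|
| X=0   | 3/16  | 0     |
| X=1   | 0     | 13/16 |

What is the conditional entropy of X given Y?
Marginal P(Y) (column sums):
  P(Y=0) = 3/16 + 0 = 3/16
  P(Y=1) = 0 + 13/16 = 13/16

H(X|Y) = -Σ P(X,Y)·log₂ P(X|Y), where P(X|Y) = P(X,Y) / P(Y)
  (cells with P(X,Y) = 0 contribute 0)
  (X=0,Y=0): P(X|Y) = (3/16)/(3/16) = 1;  -(3/16)·log₂(1) = 0.0000
  (X=1,Y=1): P(X|Y) = (13/16)/(13/16) = 1;  -(13/16)·log₂(1) = 0.0000
H(X|Y) = 0.0000 + 0.0000
  = 0.0000 bits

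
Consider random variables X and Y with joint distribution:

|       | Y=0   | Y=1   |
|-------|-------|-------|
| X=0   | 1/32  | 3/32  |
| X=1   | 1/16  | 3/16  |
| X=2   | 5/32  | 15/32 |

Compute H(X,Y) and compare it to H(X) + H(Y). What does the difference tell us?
Marginal P(X) (row sums):
  P(X=0) = 1/32 + 3/32 = 1/8
  P(X=1) = 1/16 + 3/16 = 1/4
  P(X=2) = 5/32 + 15/32 = 5/8
Marginal P(Y) (column sums):
  P(Y=0) = 1/32 + 1/16 + 5/32 = 1/4
  P(Y=1) = 3/32 + 3/16 + 15/32 = 3/4

H(X,Y) = -[(1/32)·log₂(1/32) + (3/32)·log₂(3/32) + (1/16)·log₂(1/16) + (3/16)·log₂(3/16) + (5/32)·log₂(5/32) + (15/32)·log₂(15/32)]
  = 0.1563 + 0.3202 + 0.2500 + 0.4528 + 0.4184 + 0.5124
  = 2.1101 bits
H(X) = -[(1/8)·log₂(1/8) + (1/4)·log₂(1/4) + (5/8)·log₂(5/8)]
  = 0.3750 + 0.5000 + 0.4238
  = 1.2988 bits
H(Y) = -[(1/4)·log₂(1/4) + (3/4)·log₂(3/4)]
  = 0.5000 + 0.3113
  = 0.8113 bits

H(X) + H(Y) = 1.2988 + 0.8113 = 2.1101 bits
Difference: H(X) + H(Y) - H(X,Y) = 2.1101 - 2.1101 = 0.0000 bits = I(X;Y)

The difference is the mutual information; it is 0 here, so X and Y are independent (the joint entropy equals the sum of the marginal entropies).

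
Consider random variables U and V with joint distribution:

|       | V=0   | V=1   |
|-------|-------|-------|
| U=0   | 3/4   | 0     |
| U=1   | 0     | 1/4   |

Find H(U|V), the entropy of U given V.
Marginal P(V) (column sums):
  P(V=0) = 3/4 + 0 = 3/4
  P(V=1) = 0 + 1/4 = 1/4

H(U|V) = -Σ P(U,V)·log₂ P(U|V), where P(U|V) = P(U,V) / P(V)
  (cells with P(U,V) = 0 contribute 0)
  (U=0,V=0): P(U|V) = (3/4)/(3/4) = 1;  -(3/4)·log₂(1) = 0.0000
  (U=1,V=1): P(U|V) = (1/4)/(1/4) = 1;  -(1/4)·log₂(1) = 0.0000
H(U|V) = 0.0000 + 0.0000
  = 0.0000 bits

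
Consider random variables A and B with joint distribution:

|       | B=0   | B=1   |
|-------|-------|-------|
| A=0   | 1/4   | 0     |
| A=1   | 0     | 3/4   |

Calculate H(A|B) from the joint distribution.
Marginal P(B) (column sums):
  P(B=0) = 1/4 + 0 = 1/4
  P(B=1) = 0 + 3/4 = 3/4

H(A|B) = -Σ P(A,B)·log₂ P(A|B), where P(A|B) = P(A,B) / P(B)
  (cells with P(A,B) = 0 contribute 0)
  (A=0,B=0): P(A|B) = (1/4)/(1/4) = 1;  -(1/4)·log₂(1) = 0.0000
  (A=1,B=1): P(A|B) = (3/4)/(3/4) = 1;  -(3/4)·log₂(1) = 0.0000
H(A|B) = 0.0000 + 0.0000
  = 0.0000 bits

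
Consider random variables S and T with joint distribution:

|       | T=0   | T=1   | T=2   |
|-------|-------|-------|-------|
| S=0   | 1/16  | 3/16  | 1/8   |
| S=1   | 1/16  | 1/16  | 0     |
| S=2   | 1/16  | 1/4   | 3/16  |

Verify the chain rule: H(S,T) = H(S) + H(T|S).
Left side:
H(S,T) = -[(1/16)·log₂(1/16) + (3/16)·log₂(3/16) + (1/8)·log₂(1/8) + (1/16)·log₂(1/16) + (1/16)·log₂(1/16) + (1/16)·log₂(1/16) + (1/4)·log₂(1/4) + (3/16)·log₂(3/16)]
  = 0.2500 + 0.4528 + 0.3750 + 0.2500 + 0.2500 + 0.2500 + 0.5000 + 0.4528
  = 2.7806 bits

Right side:
Marginal P(S) (row sums):
  P(S=0) = 1/16 + 3/16 + 1/8 = 3/8
  P(S=1) = 1/16 + 1/16 + 0 = 1/8
  P(S=2) = 1/16 + 1/4 + 3/16 = 1/2
H(S) = -[(3/8)·log₂(3/8) + (1/8)·log₂(1/8) + (1/2)·log₂(1/2)]
  = 0.5306 + 0.3750 + 0.5000
  = 1.4056 bits
H(T|S) = -Σ P(S,T)·log₂ P(T|S), where P(T|S) = P(S,T) / P(S)
  (cells with P(S,T) = 0 contribute 0)
  (S=0,T=0): P(T|S) = (1/16)/(3/8) = 1/6;  -(1/16)·log₂(1/6) = 0.1616
  (S=0,T=1): P(T|S) = (3/16)/(3/8) = 1/2;  -(3/16)·log₂(1/2) = 0.1875
  (S=0,T=2): P(T|S) = (1/8)/(3/8) = 1/3;  -(1/8)·log₂(1/3) = 0.1981
  (S=1,T=0): P(T|S) = (1/16)/(1/8) = 1/2;  -(1/16)·log₂(1/2) = 0.0625
  (S=1,T=1): P(T|S) = (1/16)/(1/8) = 1/2;  -(1/16)·log₂(1/2) = 0.0625
  (S=2,T=0): P(T|S) = (1/16)/(1/2) = 1/8;  -(1/16)·log₂(1/8) = 0.1875
  (S=2,T=1): P(T|S) = (1/4)/(1/2) = 1/2;  -(1/4)·log₂(1/2) = 0.2500
  (S=2,T=2): P(T|S) = (3/16)/(1/2) = 3/8;  -(3/16)·log₂(3/8) = 0.2653
H(T|S) = 0.1616 + 0.1875 + 0.1981 + 0.0625 + 0.0625 + 0.1875 + 0.2500 + 0.2653
  = 1.3750 bits
H(S) + H(T|S) = 1.4056 + 1.3750 = 2.7806 bits

Both sides equal 2.7806 bits, so the chain rule holds ✓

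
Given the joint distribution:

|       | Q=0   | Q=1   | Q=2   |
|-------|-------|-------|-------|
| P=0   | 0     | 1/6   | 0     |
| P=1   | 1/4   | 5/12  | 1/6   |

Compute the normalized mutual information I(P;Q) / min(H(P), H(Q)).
Marginal P(P) (row sums):
  P(P=0) = 0 + 1/6 + 0 = 1/6
  P(P=1) = 1/4 + 5/12 + 1/6 = 5/6
Marginal P(Q) (column sums):
  P(Q=0) = 0 + 1/4 = 1/4
  P(Q=1) = 1/6 + 5/12 = 7/12
  P(Q=2) = 0 + 1/6 = 1/6

H(P) = -[(1/6)·log₂(1/6) + (5/6)·log₂(5/6)]
  = 0.4308 + 0.2192
  = 0.6500 bits
H(Q) = -[(1/4)·log₂(1/4) + (7/12)·log₂(7/12) + (1/6)·log₂(1/6)]
  = 0.5000 + 0.4536 + 0.4308
  = 1.3844 bits
H(P,Q) = -[(1/6)·log₂(1/6) + (1/4)·log₂(1/4) + (5/12)·log₂(5/12) + (1/6)·log₂(1/6)]
  = 0.4308 + 0.5000 + 0.5263 + 0.4308
  = 1.8879 bits

I(P;Q) = H(P) + H(Q) - H(P,Q)
  = 0.6500 + 1.3844 - 1.8879
  = 0.1465 bits

min(H(P), H(Q)) = min(0.6500, 1.3844) = 0.6500 bits
Normalized MI = 0.1465 / 0.6500 = 0.2254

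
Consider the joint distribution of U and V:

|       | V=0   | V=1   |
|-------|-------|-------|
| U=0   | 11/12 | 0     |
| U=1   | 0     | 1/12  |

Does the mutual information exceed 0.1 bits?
Marginal P(U) (row sums):
  P(U=0) = 11/12 + 0 = 11/12
  P(U=1) = 0 + 1/12 = 1/12
Marginal P(V) (column sums):
  P(V=0) = 11/12 + 0 = 11/12
  P(V=1) = 0 + 1/12 = 1/12

H(U) = -[(11/12)·log₂(11/12) + (1/12)·log₂(1/12)]
  = 0.1151 + 0.2987
  = 0.4138 bits
H(V) = -[(11/12)·log₂(11/12) + (1/12)·log₂(1/12)]
  = 0.1151 + 0.2987
  = 0.4138 bits
H(U,V) = -[(11/12)·log₂(11/12) + (1/12)·log₂(1/12)]
  = 0.1151 + 0.2987
  = 0.4138 bits

I(U;V) = H(U) + H(V) - H(U,V)
  = 0.4138 + 0.4138 - 0.4138
  = 0.4138 bits

Yes. I(U;V) = 0.4138 bits, which is > 0.1 bits.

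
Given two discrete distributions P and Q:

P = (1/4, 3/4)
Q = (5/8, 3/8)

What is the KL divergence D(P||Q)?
D(P||Q) = Σ P(i) log₂(P(i)/Q(i))
  i=0: (1/4) × log₂((1/4)/(5/8)) = (1/4) × log₂(2/5) = -0.3305
  i=1: (3/4) × log₂((3/4)/(3/8)) = (3/4) × log₂(2) = 0.7500
D(P||Q) = -0.3305 + 0.7500
  = 0.4195 bits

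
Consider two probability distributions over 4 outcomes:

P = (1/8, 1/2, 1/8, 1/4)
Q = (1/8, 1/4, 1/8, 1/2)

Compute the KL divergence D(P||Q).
D(P||Q) = Σ P(i) log₂(P(i)/Q(i))
  i=0: (1/8) × log₂((1/8)/(1/8)) = (1/8) × log₂(1) = 0.0000
  i=1: (1/2) × log₂((1/2)/(1/4)) = (1/2) × log₂(2) = 0.5000
  i=2: (1/8) × log₂((1/8)/(1/8)) = (1/8) × log₂(1) = 0.0000
  i=3: (1/4) × log₂((1/4)/(1/2)) = (1/4) × log₂(1/2) = -0.2500
D(P||Q) = 0.0000 + 0.5000 + 0.0000 - 0.2500
  = 0.2500 bits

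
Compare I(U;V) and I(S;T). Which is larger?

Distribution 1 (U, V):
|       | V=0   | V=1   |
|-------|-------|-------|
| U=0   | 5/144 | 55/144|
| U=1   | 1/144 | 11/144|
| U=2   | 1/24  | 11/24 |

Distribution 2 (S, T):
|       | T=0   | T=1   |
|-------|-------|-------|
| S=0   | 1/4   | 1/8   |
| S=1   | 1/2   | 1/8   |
Distribution 1 (U, V):
Marginal P(U) (row sums):
  P(U=0) = 5/144 + 55/144 = 5/12
  P(U=1) = 1/144 + 11/144 = 1/12
  P(U=2) = 1/24 + 11/24 = 1/2
Marginal P(V) (column sums):
  P(V=0) = 5/144 + 1/144 + 1/24 = 1/12
  P(V=1) = 55/144 + 11/144 + 11/24 = 11/12

H(U) = -[(5/12)·log₂(5/12) + (1/12)·log₂(1/12) + (1/2)·log₂(1/2)]
  = 0.5263 + 0.2987 + 0.5000
  = 1.3250 bits
H(V) = -[(1/12)·log₂(1/12) + (11/12)·log₂(11/12)]
  = 0.2987 + 0.1151
  = 0.4138 bits
H(U,V) = -[(5/144)·log₂(5/144) + (55/144)·log₂(55/144) + (1/144)·log₂(1/144) + (11/144)·log₂(11/144) + (1/24)·log₂(1/24) + (11/24)·log₂(11/24)]
  = 0.1683 + 0.5304 + 0.0498 + 0.2834 + 0.1910 + 0.5159
  = 1.7388 bits

I(U;V) = H(U) + H(V) - H(U,V)
  = 1.3250 + 0.4138 - 1.7388
  = 0.0000 bits

Distribution 2 (S, T):
Marginal P(S) (row sums):
  P(S=0) = 1/4 + 1/8 = 3/8
  P(S=1) = 1/2 + 1/8 = 5/8
Marginal P(T) (column sums):
  P(T=0) = 1/4 + 1/2 = 3/4
  P(T=1) = 1/8 + 1/8 = 1/4

H(S) = -[(3/8)·log₂(3/8) + (5/8)·log₂(5/8)]
  = 0.5306 + 0.4238
  = 0.9544 bits
H(T) = -[(3/4)·log₂(3/4) + (1/4)·log₂(1/4)]
  = 0.3113 + 0.5000
  = 0.8113 bits
H(S,T) = -[(1/4)·log₂(1/4) + (1/8)·log₂(1/8) + (1/2)·log₂(1/2) + (1/8)·log₂(1/8)]
  = 0.5000 + 0.3750 + 0.5000 + 0.3750
  = 1.7500 bits

I(S;T) = H(S) + H(T) - H(S,T)
  = 0.9544 + 0.8113 - 1.7500
  = 0.0157 bits

I(S;T) = 0.0157 bits > I(U;V) = 0.0000 bits, so (S, T) has the higher mutual information (stronger dependence).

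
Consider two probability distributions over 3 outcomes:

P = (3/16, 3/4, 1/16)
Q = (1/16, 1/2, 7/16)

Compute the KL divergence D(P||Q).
D(P||Q) = Σ P(i) log₂(P(i)/Q(i))
  i=0: (3/16) × log₂((3/16)/(1/16)) = (3/16) × log₂(3) = 0.2972
  i=1: (3/4) × log₂((3/4)/(1/2)) = (3/4) × log₂(3/2) = 0.4387
  i=2: (1/16) × log₂((1/16)/(7/16)) = (1/16) × log₂(1/7) = -0.1755
D(P||Q) = 0.2972 + 0.4387 - 0.1755
  = 0.5604 bits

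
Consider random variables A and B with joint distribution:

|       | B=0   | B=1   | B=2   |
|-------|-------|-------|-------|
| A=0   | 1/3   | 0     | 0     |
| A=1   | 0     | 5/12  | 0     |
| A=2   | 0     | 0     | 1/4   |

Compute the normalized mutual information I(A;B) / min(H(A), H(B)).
Marginal P(A) (row sums):
  P(A=0) = 1/3 + 0 + 0 = 1/3
  P(A=1) = 0 + 5/12 + 0 = 5/12
  P(A=2) = 0 + 0 + 1/4 = 1/4
Marginal P(B) (column sums):
  P(B=0) = 1/3 + 0 + 0 = 1/3
  P(B=1) = 0 + 5/12 + 0 = 5/12
  P(B=2) = 0 + 0 + 1/4 = 1/4

H(A) = -[(1/3)·log₂(1/3) + (5/12)·log₂(5/12) + (1/4)·log₂(1/4)]
  = 0.5283 + 0.5263 + 0.5000
  = 1.5546 bits
H(B) = -[(1/3)·log₂(1/3) + (5/12)·log₂(5/12) + (1/4)·log₂(1/4)]
  = 0.5283 + 0.5263 + 0.5000
  = 1.5546 bits
H(A,B) = -[(1/3)·log₂(1/3) + (5/12)·log₂(5/12) + (1/4)·log₂(1/4)]
  = 0.5283 + 0.5263 + 0.5000
  = 1.5546 bits

I(A;B) = H(A) + H(B) - H(A,B)
  = 1.5546 + 1.5546 - 1.5546
  = 1.5546 bits

min(H(A), H(B)) = min(1.5546, 1.5546) = 1.5546 bits
Normalized MI = 1.5546 / 1.5546 = 1.0000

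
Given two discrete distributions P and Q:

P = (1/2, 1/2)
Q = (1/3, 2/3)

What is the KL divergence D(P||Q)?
D(P||Q) = Σ P(i) log₂(P(i)/Q(i))
  i=0: (1/2) × log₂((1/2)/(1/3)) = (1/2) × log₂(3/2) = 0.2925
  i=1: (1/2) × log₂((1/2)/(2/3)) = (1/2) × log₂(3/4) = -0.2075
D(P||Q) = 0.2925 - 0.2075
  = 0.0850 bits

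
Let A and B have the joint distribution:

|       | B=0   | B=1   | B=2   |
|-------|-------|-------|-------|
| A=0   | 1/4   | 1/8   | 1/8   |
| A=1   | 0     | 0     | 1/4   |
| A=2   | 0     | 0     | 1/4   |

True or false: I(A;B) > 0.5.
Marginal P(A) (row sums):
  P(A=0) = 1/4 + 1/8 + 1/8 = 1/2
  P(A=1) = 0 + 0 + 1/4 = 1/4
  P(A=2) = 0 + 0 + 1/4 = 1/4
Marginal P(B) (column sums):
  P(B=0) = 1/4 + 0 + 0 = 1/4
  P(B=1) = 1/8 + 0 + 0 = 1/8
  P(B=2) = 1/8 + 1/4 + 1/4 = 5/8

H(A) = -[(1/2)·log₂(1/2) + (1/4)·log₂(1/4) + (1/4)·log₂(1/4)]
  = 0.5000 + 0.5000 + 0.5000
  = 1.5000 bits
H(B) = -[(1/4)·log₂(1/4) + (1/8)·log₂(1/8) + (5/8)·log₂(5/8)]
  = 0.5000 + 0.3750 + 0.4238
  = 1.2988 bits
H(A,B) = -[(1/4)·log₂(1/4) + (1/8)·log₂(1/8) + (1/8)·log₂(1/8) + (1/4)·log₂(1/4) + (1/4)·log₂(1/4)]
  = 0.5000 + 0.3750 + 0.3750 + 0.5000 + 0.5000
  = 2.2500 bits

I(A;B) = H(A) + H(B) - H(A,B)
  = 1.5000 + 1.2988 - 2.2500
  = 0.5488 bits

True. I(A;B) = 0.5488 bits, which is > 0.5 bits.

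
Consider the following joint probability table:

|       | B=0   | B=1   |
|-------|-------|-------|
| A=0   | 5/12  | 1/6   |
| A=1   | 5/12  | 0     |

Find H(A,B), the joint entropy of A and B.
H(A,B) = -Σ P(A,B) log₂ P(A,B), summed over the non-zero cells:
H(A,B) = -[(5/12)·log₂(5/12) + (1/6)·log₂(1/6) + (5/12)·log₂(5/12)]
  = 0.5263 + 0.4308 + 0.5263
  = 1.4834 bits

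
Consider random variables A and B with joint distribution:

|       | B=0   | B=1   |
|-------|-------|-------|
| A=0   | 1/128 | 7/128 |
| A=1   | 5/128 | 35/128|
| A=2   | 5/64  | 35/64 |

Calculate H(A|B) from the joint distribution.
Marginal P(B) (column sums):
  P(B=0) = 1/128 + 5/128 + 5/64 = 1/8
  P(B=1) = 7/128 + 35/128 + 35/64 = 7/8

H(A|B) = -Σ P(A,B)·log₂ P(A|B), where P(A|B) = P(A,B) / P(B)
  (A=0,B=0): P(A|B) = (1/128)/(1/8) = 1/16;  -(1/128)·log₂(1/16) = 0.0313
  (A=0,B=1): P(A|B) = (7/128)/(7/8) = 1/16;  -(7/128)·log₂(1/16) = 0.2188
  (A=1,B=0): P(A|B) = (5/128)/(1/8) = 5/16;  -(5/128)·log₂(5/16) = 0.0655
  (A=1,B=1): P(A|B) = (35/128)/(7/8) = 5/16;  -(35/128)·log₂(5/16) = 0.4588
  (A=2,B=0): P(A|B) = (5/64)/(1/8) = 5/8;  -(5/64)·log₂(5/8) = 0.0530
  (A=2,B=1): P(A|B) = (35/64)/(7/8) = 5/8;  -(35/64)·log₂(5/8) = 0.3708
H(A|B) = 0.0313 + 0.2188 + 0.0655 + 0.4588 + 0.0530 + 0.3708
  = 1.1982 bits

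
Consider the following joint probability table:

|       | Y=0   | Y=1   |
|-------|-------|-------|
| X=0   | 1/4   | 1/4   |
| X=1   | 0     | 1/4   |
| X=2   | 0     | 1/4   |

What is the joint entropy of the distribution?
H(X,Y) = -Σ P(X,Y) log₂ P(X,Y), summed over the non-zero cells:
H(X,Y) = -[(1/4)·log₂(1/4) + (1/4)·log₂(1/4) + (1/4)·log₂(1/4) + (1/4)·log₂(1/4)]
  = 0.5000 + 0.5000 + 0.5000 + 0.5000
  = 2.0000 bits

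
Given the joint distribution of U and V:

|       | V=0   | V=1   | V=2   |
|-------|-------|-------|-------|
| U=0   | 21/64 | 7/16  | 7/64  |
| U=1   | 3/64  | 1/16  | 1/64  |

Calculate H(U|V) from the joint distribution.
Marginal P(V) (column sums):
  P(V=0) = 21/64 + 3/64 = 3/8
  P(V=1) = 7/16 + 1/16 = 1/2
  P(V=2) = 7/64 + 1/64 = 1/8

H(U|V) = -Σ P(U,V)·log₂ P(U|V), where P(U|V) = P(U,V) / P(V)
  (U=0,V=0): P(U|V) = (21/64)/(3/8) = 7/8;  -(21/64)·log₂(7/8) = 0.0632
  (U=0,V=1): P(U|V) = (7/16)/(1/2) = 7/8;  -(7/16)·log₂(7/8) = 0.0843
  (U=0,V=2): P(U|V) = (7/64)/(1/8) = 7/8;  -(7/64)·log₂(7/8) = 0.0211
  (U=1,V=0): P(U|V) = (3/64)/(3/8) = 1/8;  -(3/64)·log₂(1/8) = 0.1406
  (U=1,V=1): P(U|V) = (1/16)/(1/2) = 1/8;  -(1/16)·log₂(1/8) = 0.1875
  (U=1,V=2): P(U|V) = (1/64)/(1/8) = 1/8;  -(1/64)·log₂(1/8) = 0.0469
H(U|V) = 0.0632 + 0.0843 + 0.0211 + 0.1406 + 0.1875 + 0.0469
  = 0.5436 bits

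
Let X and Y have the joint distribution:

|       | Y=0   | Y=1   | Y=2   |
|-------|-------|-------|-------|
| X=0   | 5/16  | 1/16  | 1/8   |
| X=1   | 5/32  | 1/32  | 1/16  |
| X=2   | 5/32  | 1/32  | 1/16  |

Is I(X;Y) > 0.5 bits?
Marginal P(X) (row sums):
  P(X=0) = 5/16 + 1/16 + 1/8 = 1/2
  P(X=1) = 5/32 + 1/32 + 1/16 = 1/4
  P(X=2) = 5/32 + 1/32 + 1/16 = 1/4
Marginal P(Y) (column sums):
  P(Y=0) = 5/16 + 5/32 + 5/32 = 5/8
  P(Y=1) = 1/16 + 1/32 + 1/32 = 1/8
  P(Y=2) = 1/8 + 1/16 + 1/16 = 1/4

H(X) = -[(1/2)·log₂(1/2) + (1/4)·log₂(1/4) + (1/4)·log₂(1/4)]
  = 0.5000 + 0.5000 + 0.5000
  = 1.5000 bits
H(Y) = -[(5/8)·log₂(5/8) + (1/8)·log₂(1/8) + (1/4)·log₂(1/4)]
  = 0.4238 + 0.3750 + 0.5000
  = 1.2988 bits
H(X,Y) = -[(5/16)·log₂(5/16) + (1/16)·log₂(1/16) + (1/8)·log₂(1/8) + (5/32)·log₂(5/32) + (1/32)·log₂(1/32) + (1/16)·log₂(1/16) + (5/32)·log₂(5/32) + (1/32)·log₂(1/32) + (1/16)·log₂(1/16)]
  = 0.5244 + 0.2500 + 0.3750 + 0.4184 + 0.1563 + 0.2500 + 0.4184 + 0.1563 + 0.2500
  = 2.7988 bits

I(X;Y) = H(X) + H(Y) - H(X,Y)
  = 1.5000 + 1.2988 - 2.7988
  = 0.0000 bits

No. I(X;Y) = 0.0000 bits, which is ≤ 0.5 bits.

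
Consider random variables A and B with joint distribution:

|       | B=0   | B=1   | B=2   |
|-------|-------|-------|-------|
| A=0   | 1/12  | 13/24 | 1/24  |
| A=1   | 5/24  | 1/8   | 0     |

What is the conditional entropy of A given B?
Marginal P(B) (column sums):
  P(B=0) = 1/12 + 5/24 = 7/24
  P(B=1) = 13/24 + 1/8 = 2/3
  P(B=2) = 1/24 + 0 = 1/24

H(A|B) = -Σ P(A,B)·log₂ P(A|B), where P(A|B) = P(A,B) / P(B)
  (cells with P(A,B) = 0 contribute 0)
  (A=0,B=0): P(A|B) = (1/12)/(7/24) = 2/7;  -(1/12)·log₂(2/7) = 0.1506
  (A=0,B=1): P(A|B) = (13/24)/(2/3) = 13/16;  -(13/24)·log₂(13/16) = 0.1623
  (A=0,B=2): P(A|B) = (1/24)/(1/24) = 1;  -(1/24)·log₂(1) = 0.0000
  (A=1,B=0): P(A|B) = (5/24)/(7/24) = 5/7;  -(5/24)·log₂(5/7) = 0.1011
  (A=1,B=1): P(A|B) = (1/8)/(2/3) = 3/16;  -(1/8)·log₂(3/16) = 0.3019
H(A|B) = 0.1506 + 0.1623 + 0.0000 + 0.1011 + 0.3019
  = 0.7159 bits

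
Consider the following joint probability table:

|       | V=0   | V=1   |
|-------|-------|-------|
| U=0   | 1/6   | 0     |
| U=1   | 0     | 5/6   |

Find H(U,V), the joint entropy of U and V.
H(U,V) = -Σ P(U,V) log₂ P(U,V), summed over the non-zero cells:
H(U,V) = -[(1/6)·log₂(1/6) + (5/6)·log₂(5/6)]
  = 0.4308 + 0.2192
  = 0.6500 bits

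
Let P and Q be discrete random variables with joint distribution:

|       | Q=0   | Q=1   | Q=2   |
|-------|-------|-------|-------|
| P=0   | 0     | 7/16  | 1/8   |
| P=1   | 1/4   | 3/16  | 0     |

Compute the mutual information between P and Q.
Marginal P(P) (row sums):
  P(P=0) = 0 + 7/16 + 1/8 = 9/16
  P(P=1) = 1/4 + 3/16 + 0 = 7/16
Marginal P(Q) (column sums):
  P(Q=0) = 0 + 1/4 = 1/4
  P(Q=1) = 7/16 + 3/16 = 5/8
  P(Q=2) = 1/8 + 0 = 1/8

H(P) = -[(9/16)·log₂(9/16) + (7/16)·log₂(7/16)]
  = 0.4669 + 0.5218
  = 0.9887 bits
H(Q) = -[(1/4)·log₂(1/4) + (5/8)·log₂(5/8) + (1/8)·log₂(1/8)]
  = 0.5000 + 0.4238 + 0.3750
  = 1.2988 bits
H(P,Q) = -[(7/16)·log₂(7/16) + (1/8)·log₂(1/8) + (1/4)·log₂(1/4) + (3/16)·log₂(3/16)]
  = 0.5218 + 0.3750 + 0.5000 + 0.4528
  = 1.8496 bits

I(P;Q) = H(P) + H(Q) - H(P,Q)
  = 0.9887 + 1.2988 - 1.8496
  = 0.4379 bits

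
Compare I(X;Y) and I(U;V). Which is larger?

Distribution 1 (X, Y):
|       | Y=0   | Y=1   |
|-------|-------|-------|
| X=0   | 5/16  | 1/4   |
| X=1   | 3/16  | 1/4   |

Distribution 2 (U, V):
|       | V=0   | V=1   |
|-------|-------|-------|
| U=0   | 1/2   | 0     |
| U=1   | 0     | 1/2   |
Distribution 1 (X, Y):
Marginal P(X) (row sums):
  P(X=0) = 5/16 + 1/4 = 9/16
  P(X=1) = 3/16 + 1/4 = 7/16
Marginal P(Y) (column sums):
  P(Y=0) = 5/16 + 3/16 = 1/2
  P(Y=1) = 1/4 + 1/4 = 1/2

H(X) = -[(9/16)·log₂(9/16) + (7/16)·log₂(7/16)]
  = 0.4669 + 0.5218
  = 0.9887 bits
H(Y) = -[(1/2)·log₂(1/2) + (1/2)·log₂(1/2)]
  = 0.5000 + 0.5000
  = 1.0000 bits
H(X,Y) = -[(5/16)·log₂(5/16) + (1/4)·log₂(1/4) + (3/16)·log₂(3/16) + (1/4)·log₂(1/4)]
  = 0.5244 + 0.5000 + 0.4528 + 0.5000
  = 1.9772 bits

I(X;Y) = H(X) + H(Y) - H(X,Y)
  = 0.9887 + 1.0000 - 1.9772
  = 0.0115 bits

Distribution 2 (U, V):
Marginal P(U) (row sums):
  P(U=0) = 1/2 + 0 = 1/2
  P(U=1) = 0 + 1/2 = 1/2
Marginal P(V) (column sums):
  P(V=0) = 1/2 + 0 = 1/2
  P(V=1) = 0 + 1/2 = 1/2

H(U) = -[(1/2)·log₂(1/2) + (1/2)·log₂(1/2)]
  = 0.5000 + 0.5000
  = 1.0000 bits
H(V) = -[(1/2)·log₂(1/2) + (1/2)·log₂(1/2)]
  = 0.5000 + 0.5000
  = 1.0000 bits
H(U,V) = -[(1/2)·log₂(1/2) + (1/2)·log₂(1/2)]
  = 0.5000 + 0.5000
  = 1.0000 bits

I(U;V) = H(U) + H(V) - H(U,V)
  = 1.0000 + 1.0000 - 1.0000
  = 1.0000 bits

I(U;V) = 1.0000 bits > I(X;Y) = 0.0115 bits, so (U, V) has the higher mutual information (stronger dependence).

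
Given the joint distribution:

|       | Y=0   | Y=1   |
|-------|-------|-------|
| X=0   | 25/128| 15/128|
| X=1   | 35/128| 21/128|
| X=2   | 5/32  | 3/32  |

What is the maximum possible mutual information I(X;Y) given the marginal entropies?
The upper bound on mutual information is I(X;Y) ≤ min(H(X), H(Y)).

Marginal P(X) (row sums):
  P(X=0) = 25/128 + 15/128 = 5/16
  P(X=1) = 35/128 + 21/128 = 7/16
  P(X=2) = 5/32 + 3/32 = 1/4
Marginal P(Y) (column sums):
  P(Y=0) = 25/128 + 35/128 + 5/32 = 5/8
  P(Y=1) = 15/128 + 21/128 + 3/32 = 3/8

H(X) = -[(5/16)·log₂(5/16) + (7/16)·log₂(7/16) + (1/4)·log₂(1/4)]
  = 0.5244 + 0.5218 + 0.5000
  = 1.5462 bits
H(Y) = -[(5/8)·log₂(5/8) + (3/8)·log₂(3/8)]
  = 0.4238 + 0.5306
  = 0.9544 bits

Maximum possible I(X;Y) = min(1.5462, 0.9544) = 0.9544 bits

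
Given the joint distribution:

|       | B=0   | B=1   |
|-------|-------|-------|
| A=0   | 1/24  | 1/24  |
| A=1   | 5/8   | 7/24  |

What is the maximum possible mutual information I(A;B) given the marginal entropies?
The upper bound on mutual information is I(A;B) ≤ min(H(A), H(B)).

Marginal P(A) (row sums):
  P(A=0) = 1/24 + 1/24 = 1/12
  P(A=1) = 5/8 + 7/24 = 11/12
Marginal P(B) (column sums):
  P(B=0) = 1/24 + 5/8 = 2/3
  P(B=1) = 1/24 + 7/24 = 1/3

H(A) = -[(1/12)·log₂(1/12) + (11/12)·log₂(11/12)]
  = 0.2987 + 0.1151
  = 0.4138 bits
H(B) = -[(2/3)·log₂(2/3) + (1/3)·log₂(1/3)]
  = 0.3900 + 0.5283
  = 0.9183 bits

Maximum possible I(A;B) = min(0.4138, 0.9183) = 0.4138 bits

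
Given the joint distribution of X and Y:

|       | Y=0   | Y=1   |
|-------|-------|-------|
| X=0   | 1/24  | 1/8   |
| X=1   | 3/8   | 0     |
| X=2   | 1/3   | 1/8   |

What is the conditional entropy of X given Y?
Marginal P(Y) (column sums):
  P(Y=0) = 1/24 + 3/8 + 1/3 = 3/4
  P(Y=1) = 1/8 + 0 + 1/8 = 1/4

H(X|Y) = -Σ P(X,Y)·log₂ P(X|Y), where P(X|Y) = P(X,Y) / P(Y)
  (cells with P(X,Y) = 0 contribute 0)
  (X=0,Y=0): P(X|Y) = (1/24)/(3/4) = 1/18;  -(1/24)·log₂(1/18) = 0.1737
  (X=0,Y=1): P(X|Y) = (1/8)/(1/4) = 1/2;  -(1/8)·log₂(1/2) = 0.1250
  (X=1,Y=0): P(X|Y) = (3/8)/(3/4) = 1/2;  -(3/8)·log₂(1/2) = 0.3750
  (X=2,Y=0): P(X|Y) = (1/3)/(3/4) = 4/9;  -(1/3)·log₂(4/9) = 0.3900
  (X=2,Y=1): P(X|Y) = (1/8)/(1/4) = 1/2;  -(1/8)·log₂(1/2) = 0.1250
H(X|Y) = 0.1737 + 0.1250 + 0.3750 + 0.3900 + 0.1250
  = 1.1887 bits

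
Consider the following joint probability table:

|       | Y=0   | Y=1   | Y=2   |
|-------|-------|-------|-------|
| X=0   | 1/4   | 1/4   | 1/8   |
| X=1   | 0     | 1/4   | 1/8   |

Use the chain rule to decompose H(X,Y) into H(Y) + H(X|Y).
By the chain rule: H(X,Y) = H(Y) + H(X|Y)

Marginal P(Y) (column sums):
  P(Y=0) = 1/4 + 0 = 1/4
  P(Y=1) = 1/4 + 1/4 = 1/2
  P(Y=2) = 1/8 + 1/8 = 1/4
H(Y) = -[(1/4)·log₂(1/4) + (1/2)·log₂(1/2) + (1/4)·log₂(1/4)]
  = 0.5000 + 0.5000 + 0.5000
  = 1.5000 bits
H(X|Y) = -Σ P(X,Y)·log₂ P(X|Y), where P(X|Y) = P(X,Y) / P(Y)
  (cells with P(X,Y) = 0 contribute 0)
  (X=0,Y=0): P(X|Y) = (1/4)/(1/4) = 1;  -(1/4)·log₂(1) = 0.0000
  (X=0,Y=1): P(X|Y) = (1/4)/(1/2) = 1/2;  -(1/4)·log₂(1/2) = 0.2500
  (X=0,Y=2): P(X|Y) = (1/8)/(1/4) = 1/2;  -(1/8)·log₂(1/2) = 0.1250
  (X=1,Y=1): P(X|Y) = (1/4)/(1/2) = 1/2;  -(1/4)·log₂(1/2) = 0.2500
  (X=1,Y=2): P(X|Y) = (1/8)/(1/4) = 1/2;  -(1/8)·log₂(1/2) = 0.1250
H(X|Y) = 0.0000 + 0.2500 + 0.1250 + 0.2500 + 0.1250
  = 0.7500 bits

H(X,Y) = H(Y) + H(X|Y) = 1.5000 + 0.7500 = 2.2500 bits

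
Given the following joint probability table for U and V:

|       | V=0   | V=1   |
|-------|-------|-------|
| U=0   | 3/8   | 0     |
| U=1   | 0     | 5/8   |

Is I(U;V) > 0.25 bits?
Marginal P(U) (row sums):
  P(U=0) = 3/8 + 0 = 3/8
  P(U=1) = 0 + 5/8 = 5/8
Marginal P(V) (column sums):
  P(V=0) = 3/8 + 0 = 3/8
  P(V=1) = 0 + 5/8 = 5/8

H(U) = -[(3/8)·log₂(3/8) + (5/8)·log₂(5/8)]
  = 0.5306 + 0.4238
  = 0.9544 bits
H(V) = -[(3/8)·log₂(3/8) + (5/8)·log₂(5/8)]
  = 0.5306 + 0.4238
  = 0.9544 bits
H(U,V) = -[(3/8)·log₂(3/8) + (5/8)·log₂(5/8)]
  = 0.5306 + 0.4238
  = 0.9544 bits

I(U;V) = H(U) + H(V) - H(U,V)
  = 0.9544 + 0.9544 - 0.9544
  = 0.9544 bits

Yes. I(U;V) = 0.9544 bits, which is > 0.25 bits.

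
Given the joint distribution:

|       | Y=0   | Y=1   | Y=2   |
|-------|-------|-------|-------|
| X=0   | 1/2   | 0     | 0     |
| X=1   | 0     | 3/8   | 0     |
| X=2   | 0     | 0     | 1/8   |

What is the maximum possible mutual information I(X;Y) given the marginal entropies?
The upper bound on mutual information is I(X;Y) ≤ min(H(X), H(Y)).

Marginal P(X) (row sums):
  P(X=0) = 1/2 + 0 + 0 = 1/2
  P(X=1) = 0 + 3/8 + 0 = 3/8
  P(X=2) = 0 + 0 + 1/8 = 1/8
Marginal P(Y) (column sums):
  P(Y=0) = 1/2 + 0 + 0 = 1/2
  P(Y=1) = 0 + 3/8 + 0 = 3/8
  P(Y=2) = 0 + 0 + 1/8 = 1/8

H(X) = -[(1/2)·log₂(1/2) + (3/8)·log₂(3/8) + (1/8)·log₂(1/8)]
  = 0.5000 + 0.5306 + 0.3750
  = 1.4056 bits
H(Y) = -[(1/2)·log₂(1/2) + (3/8)·log₂(3/8) + (1/8)·log₂(1/8)]
  = 0.5000 + 0.5306 + 0.3750
  = 1.4056 bits

Maximum possible I(X;Y) = min(1.4056, 1.4056) = 1.4056 bits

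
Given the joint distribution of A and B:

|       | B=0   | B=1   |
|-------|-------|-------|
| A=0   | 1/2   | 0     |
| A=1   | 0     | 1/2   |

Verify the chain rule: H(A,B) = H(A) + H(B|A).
Left side:
H(A,B) = -[(1/2)·log₂(1/2) + (1/2)·log₂(1/2)]
  = 0.5000 + 0.5000
  = 1.0000 bits

Right side:
Marginal P(A) (row sums):
  P(A=0) = 1/2 + 0 = 1/2
  P(A=1) = 0 + 1/2 = 1/2
H(A) = -[(1/2)·log₂(1/2) + (1/2)·log₂(1/2)]
  = 0.5000 + 0.5000
  = 1.0000 bits
H(B|A) = -Σ P(A,B)·log₂ P(B|A), where P(B|A) = P(A,B) / P(A)
  (cells with P(A,B) = 0 contribute 0)
  (A=0,B=0): P(B|A) = (1/2)/(1/2) = 1;  -(1/2)·log₂(1) = 0.0000
  (A=1,B=1): P(B|A) = (1/2)/(1/2) = 1;  -(1/2)·log₂(1) = 0.0000
H(B|A) = 0.0000 + 0.0000
  = 0.0000 bits
H(A) + H(B|A) = 1.0000 + 0.0000 = 1.0000 bits

Both sides equal 1.0000 bits, so the chain rule holds ✓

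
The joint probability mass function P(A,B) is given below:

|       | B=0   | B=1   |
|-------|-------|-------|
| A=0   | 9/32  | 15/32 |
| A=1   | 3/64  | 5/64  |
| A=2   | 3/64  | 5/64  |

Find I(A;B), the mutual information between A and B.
Marginal P(A) (row sums):
  P(A=0) = 9/32 + 15/32 = 3/4
  P(A=1) = 3/64 + 5/64 = 1/8
  P(A=2) = 3/64 + 5/64 = 1/8
Marginal P(B) (column sums):
  P(B=0) = 9/32 + 3/64 + 3/64 = 3/8
  P(B=1) = 15/32 + 5/64 + 5/64 = 5/8

H(A) = -[(3/4)·log₂(3/4) + (1/8)·log₂(1/8) + (1/8)·log₂(1/8)]
  = 0.3113 + 0.3750 + 0.3750
  = 1.0613 bits
H(B) = -[(3/8)·log₂(3/8) + (5/8)·log₂(5/8)]
  = 0.5306 + 0.4238
  = 0.9544 bits
H(A,B) = -[(9/32)·log₂(9/32) + (15/32)·log₂(15/32) + (3/64)·log₂(3/64) + (5/64)·log₂(5/64) + (3/64)·log₂(3/64) + (5/64)·log₂(5/64)]
  = 0.5147 + 0.5124 + 0.2070 + 0.2873 + 0.2070 + 0.2873
  = 2.0157 bits

I(A;B) = H(A) + H(B) - H(A,B)
  = 1.0613 + 0.9544 - 2.0157
  = 0.0000 bits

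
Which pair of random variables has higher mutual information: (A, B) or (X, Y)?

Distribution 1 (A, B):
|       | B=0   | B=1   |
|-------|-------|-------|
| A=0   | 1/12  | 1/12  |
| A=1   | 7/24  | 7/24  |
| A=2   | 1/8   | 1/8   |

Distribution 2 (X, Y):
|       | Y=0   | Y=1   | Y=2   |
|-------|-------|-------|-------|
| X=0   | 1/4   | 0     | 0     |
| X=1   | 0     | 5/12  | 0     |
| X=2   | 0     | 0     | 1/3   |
Distribution 1 (A, B):
Marginal P(A) (row sums):
  P(A=0) = 1/12 + 1/12 = 1/6
  P(A=1) = 7/24 + 7/24 = 7/12
  P(A=2) = 1/8 + 1/8 = 1/4
Marginal P(B) (column sums):
  P(B=0) = 1/12 + 7/24 + 1/8 = 1/2
  P(B=1) = 1/12 + 7/24 + 1/8 = 1/2

H(A) = -[(1/6)·log₂(1/6) + (7/12)·log₂(7/12) + (1/4)·log₂(1/4)]
  = 0.4308 + 0.4536 + 0.5000
  = 1.3844 bits
H(B) = -[(1/2)·log₂(1/2) + (1/2)·log₂(1/2)]
  = 0.5000 + 0.5000
  = 1.0000 bits
H(A,B) = -[(1/12)·log₂(1/12) + (1/12)·log₂(1/12) + (7/24)·log₂(7/24) + (7/24)·log₂(7/24) + (1/8)·log₂(1/8) + (1/8)·log₂(1/8)]
  = 0.2987 + 0.2987 + 0.5185 + 0.5185 + 0.3750 + 0.3750
  = 2.3844 bits

I(A;B) = H(A) + H(B) - H(A,B)
  = 1.3844 + 1.0000 - 2.3844
  = 0.0000 bits

Distribution 2 (X, Y):
Marginal P(X) (row sums):
  P(X=0) = 1/4 + 0 + 0 = 1/4
  P(X=1) = 0 + 5/12 + 0 = 5/12
  P(X=2) = 0 + 0 + 1/3 = 1/3
Marginal P(Y) (column sums):
  P(Y=0) = 1/4 + 0 + 0 = 1/4
  P(Y=1) = 0 + 5/12 + 0 = 5/12
  P(Y=2) = 0 + 0 + 1/3 = 1/3

H(X) = -[(1/4)·log₂(1/4) + (5/12)·log₂(5/12) + (1/3)·log₂(1/3)]
  = 0.5000 + 0.5263 + 0.5283
  = 1.5546 bits
H(Y) = -[(1/4)·log₂(1/4) + (5/12)·log₂(5/12) + (1/3)·log₂(1/3)]
  = 0.5000 + 0.5263 + 0.5283
  = 1.5546 bits
H(X,Y) = -[(1/4)·log₂(1/4) + (5/12)·log₂(5/12) + (1/3)·log₂(1/3)]
  = 0.5000 + 0.5263 + 0.5283
  = 1.5546 bits

I(X;Y) = H(X) + H(Y) - H(X,Y)
  = 1.5546 + 1.5546 - 1.5546
  = 1.5546 bits

I(X;Y) = 1.5546 bits > I(A;B) = 0.0000 bits, so (X, Y) has the higher mutual information (stronger dependence).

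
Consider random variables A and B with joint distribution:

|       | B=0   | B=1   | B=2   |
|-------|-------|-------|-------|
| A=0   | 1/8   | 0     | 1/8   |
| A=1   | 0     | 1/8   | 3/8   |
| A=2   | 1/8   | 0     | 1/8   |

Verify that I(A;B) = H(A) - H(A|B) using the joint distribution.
Left side, from I(A;B) = H(A) + H(B) - H(A,B):
Marginal P(A) (row sums):
  P(A=0) = 1/8 + 0 + 1/8 = 1/4
  P(A=1) = 0 + 1/8 + 3/8 = 1/2
  P(A=2) = 1/8 + 0 + 1/8 = 1/4
Marginal P(B) (column sums):
  P(B=0) = 1/8 + 0 + 1/8 = 1/4
  P(B=1) = 0 + 1/8 + 0 = 1/8
  P(B=2) = 1/8 + 3/8 + 1/8 = 5/8

H(A) = -[(1/4)·log₂(1/4) + (1/2)·log₂(1/2) + (1/4)·log₂(1/4)]
  = 0.5000 + 0.5000 + 0.5000
  = 1.5000 bits
H(B) = -[(1/4)·log₂(1/4) + (1/8)·log₂(1/8) + (5/8)·log₂(5/8)]
  = 0.5000 + 0.3750 + 0.4238
  = 1.2988 bits
H(A,B) = -[(1/8)·log₂(1/8) + (1/8)·log₂(1/8) + (1/8)·log₂(1/8) + (3/8)·log₂(3/8) + (1/8)·log₂(1/8) + (1/8)·log₂(1/8)]
  = 0.3750 + 0.3750 + 0.3750 + 0.5306 + 0.3750 + 0.3750
  = 2.4056 bits

I(A;B) = H(A) + H(B) - H(A,B)
  = 1.5000 + 1.2988 - 2.4056
  = 0.3932 bits

Right side, with H(A|B) computed directly from the conditional probabilities:
H(A|B) = -Σ P(A,B)·log₂ P(A|B), where P(A|B) = P(A,B) / P(B)
  (cells with P(A,B) = 0 contribute 0)
  (A=0,B=0): P(A|B) = (1/8)/(1/4) = 1/2;  -(1/8)·log₂(1/2) = 0.1250
  (A=0,B=2): P(A|B) = (1/8)/(5/8) = 1/5;  -(1/8)·log₂(1/5) = 0.2902
  (A=1,B=1): P(A|B) = (1/8)/(1/8) = 1;  -(1/8)·log₂(1) = 0.0000
  (A=1,B=2): P(A|B) = (3/8)/(5/8) = 3/5;  -(3/8)·log₂(3/5) = 0.2764
  (A=2,B=0): P(A|B) = (1/8)/(1/4) = 1/2;  -(1/8)·log₂(1/2) = 0.1250
  (A=2,B=2): P(A|B) = (1/8)/(5/8) = 1/5;  -(1/8)·log₂(1/5) = 0.2902
H(A|B) = 0.1250 + 0.2902 + 0.0000 + 0.2764 + 0.1250 + 0.2902
  = 1.1068 bits
H(A) - H(A|B) = 1.5000 - 1.1068 = 0.3932 bits

Both sides equal 0.3932 bits, so I(A;B) = H(A) - H(A|B) ✓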